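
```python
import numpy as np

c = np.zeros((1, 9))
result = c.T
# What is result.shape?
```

(9, 1)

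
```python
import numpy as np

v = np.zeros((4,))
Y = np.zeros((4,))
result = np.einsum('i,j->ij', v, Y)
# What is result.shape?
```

(4, 4)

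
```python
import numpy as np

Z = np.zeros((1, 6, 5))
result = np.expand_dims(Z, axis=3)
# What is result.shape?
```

(1, 6, 5, 1)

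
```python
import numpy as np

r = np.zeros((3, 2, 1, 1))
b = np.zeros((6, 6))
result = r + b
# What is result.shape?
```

(3, 2, 6, 6)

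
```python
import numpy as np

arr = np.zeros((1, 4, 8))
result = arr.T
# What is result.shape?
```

(8, 4, 1)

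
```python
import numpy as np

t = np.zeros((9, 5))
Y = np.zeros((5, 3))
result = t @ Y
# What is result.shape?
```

(9, 3)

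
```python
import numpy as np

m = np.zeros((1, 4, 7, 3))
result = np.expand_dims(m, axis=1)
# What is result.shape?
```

(1, 1, 4, 7, 3)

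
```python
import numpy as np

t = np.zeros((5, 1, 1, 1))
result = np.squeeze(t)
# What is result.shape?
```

(5,)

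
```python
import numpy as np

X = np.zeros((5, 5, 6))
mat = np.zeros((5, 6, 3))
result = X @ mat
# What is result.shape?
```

(5, 5, 3)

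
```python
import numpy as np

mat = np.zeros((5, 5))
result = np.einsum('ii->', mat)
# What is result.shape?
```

()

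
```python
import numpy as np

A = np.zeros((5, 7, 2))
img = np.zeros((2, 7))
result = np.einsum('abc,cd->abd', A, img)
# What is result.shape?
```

(5, 7, 7)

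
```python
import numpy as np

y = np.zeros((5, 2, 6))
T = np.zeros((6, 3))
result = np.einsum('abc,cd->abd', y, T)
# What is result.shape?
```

(5, 2, 3)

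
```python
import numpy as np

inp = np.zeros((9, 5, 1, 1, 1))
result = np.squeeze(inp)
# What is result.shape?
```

(9, 5)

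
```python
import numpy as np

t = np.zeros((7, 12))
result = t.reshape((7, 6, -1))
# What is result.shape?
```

(7, 6, 2)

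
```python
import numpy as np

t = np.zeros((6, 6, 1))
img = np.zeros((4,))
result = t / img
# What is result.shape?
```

(6, 6, 4)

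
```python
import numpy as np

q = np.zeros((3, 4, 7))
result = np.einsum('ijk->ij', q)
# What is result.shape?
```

(3, 4)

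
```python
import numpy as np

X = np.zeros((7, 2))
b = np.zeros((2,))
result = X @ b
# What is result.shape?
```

(7,)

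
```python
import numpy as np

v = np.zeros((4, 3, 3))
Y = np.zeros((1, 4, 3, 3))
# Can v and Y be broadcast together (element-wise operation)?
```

Yes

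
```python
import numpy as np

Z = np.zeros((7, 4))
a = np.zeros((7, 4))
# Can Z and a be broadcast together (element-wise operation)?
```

Yes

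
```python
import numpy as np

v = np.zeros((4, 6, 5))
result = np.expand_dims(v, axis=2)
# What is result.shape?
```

(4, 6, 1, 5)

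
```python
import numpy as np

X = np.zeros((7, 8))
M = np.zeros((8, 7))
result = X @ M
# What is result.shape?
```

(7, 7)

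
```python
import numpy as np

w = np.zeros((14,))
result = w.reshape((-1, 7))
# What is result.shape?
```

(2, 7)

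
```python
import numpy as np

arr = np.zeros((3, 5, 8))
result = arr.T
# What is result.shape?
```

(8, 5, 3)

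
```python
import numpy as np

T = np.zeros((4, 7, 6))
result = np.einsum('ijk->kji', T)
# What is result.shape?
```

(6, 7, 4)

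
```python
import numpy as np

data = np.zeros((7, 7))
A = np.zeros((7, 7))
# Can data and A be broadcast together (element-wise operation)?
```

Yes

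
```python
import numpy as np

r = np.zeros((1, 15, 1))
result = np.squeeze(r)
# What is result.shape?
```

(15,)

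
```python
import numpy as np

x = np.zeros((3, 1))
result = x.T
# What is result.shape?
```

(1, 3)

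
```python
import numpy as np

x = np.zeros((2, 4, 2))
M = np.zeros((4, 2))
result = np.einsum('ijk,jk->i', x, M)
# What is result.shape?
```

(2,)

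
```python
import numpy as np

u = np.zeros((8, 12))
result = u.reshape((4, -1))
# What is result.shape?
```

(4, 24)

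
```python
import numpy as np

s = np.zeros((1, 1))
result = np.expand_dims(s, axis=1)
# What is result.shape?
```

(1, 1, 1)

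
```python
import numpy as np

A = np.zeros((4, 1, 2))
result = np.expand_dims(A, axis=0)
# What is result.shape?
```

(1, 4, 1, 2)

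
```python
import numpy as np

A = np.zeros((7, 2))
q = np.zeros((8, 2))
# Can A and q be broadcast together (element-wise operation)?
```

No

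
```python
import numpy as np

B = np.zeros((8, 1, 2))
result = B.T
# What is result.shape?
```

(2, 1, 8)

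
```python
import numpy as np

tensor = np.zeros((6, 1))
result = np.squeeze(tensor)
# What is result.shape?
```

(6,)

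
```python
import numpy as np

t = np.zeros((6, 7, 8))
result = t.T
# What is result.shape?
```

(8, 7, 6)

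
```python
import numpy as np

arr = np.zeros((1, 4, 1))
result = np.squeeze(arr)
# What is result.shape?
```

(4,)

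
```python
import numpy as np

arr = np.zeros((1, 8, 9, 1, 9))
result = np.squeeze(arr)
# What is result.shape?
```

(8, 9, 9)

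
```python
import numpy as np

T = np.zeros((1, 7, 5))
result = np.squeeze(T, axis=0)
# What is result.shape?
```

(7, 5)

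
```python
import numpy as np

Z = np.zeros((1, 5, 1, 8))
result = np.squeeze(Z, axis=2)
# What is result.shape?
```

(1, 5, 8)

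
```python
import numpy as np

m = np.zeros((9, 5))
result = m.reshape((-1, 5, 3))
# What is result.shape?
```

(3, 5, 3)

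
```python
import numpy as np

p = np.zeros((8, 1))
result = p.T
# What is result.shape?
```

(1, 8)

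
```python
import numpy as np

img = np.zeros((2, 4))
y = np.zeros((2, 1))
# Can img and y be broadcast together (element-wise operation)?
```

Yes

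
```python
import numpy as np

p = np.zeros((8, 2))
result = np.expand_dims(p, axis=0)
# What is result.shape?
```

(1, 8, 2)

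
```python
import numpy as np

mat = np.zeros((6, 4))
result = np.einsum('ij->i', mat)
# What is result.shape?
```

(6,)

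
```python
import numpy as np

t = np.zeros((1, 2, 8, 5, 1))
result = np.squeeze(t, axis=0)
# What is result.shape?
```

(2, 8, 5, 1)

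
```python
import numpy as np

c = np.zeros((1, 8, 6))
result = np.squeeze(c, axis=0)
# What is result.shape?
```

(8, 6)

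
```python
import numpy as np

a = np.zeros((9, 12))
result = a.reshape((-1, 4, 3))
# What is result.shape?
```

(9, 4, 3)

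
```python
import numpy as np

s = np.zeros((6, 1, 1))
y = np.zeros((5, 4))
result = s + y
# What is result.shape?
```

(6, 5, 4)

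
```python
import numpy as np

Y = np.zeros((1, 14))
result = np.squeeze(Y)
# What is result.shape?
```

(14,)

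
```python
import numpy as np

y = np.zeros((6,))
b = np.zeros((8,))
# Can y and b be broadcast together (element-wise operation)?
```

No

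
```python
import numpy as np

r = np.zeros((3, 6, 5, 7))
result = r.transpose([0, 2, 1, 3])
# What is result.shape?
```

(3, 5, 6, 7)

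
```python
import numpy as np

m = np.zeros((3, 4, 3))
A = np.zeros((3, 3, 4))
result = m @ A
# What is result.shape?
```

(3, 4, 4)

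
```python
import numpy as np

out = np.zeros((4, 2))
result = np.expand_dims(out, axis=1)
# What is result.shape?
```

(4, 1, 2)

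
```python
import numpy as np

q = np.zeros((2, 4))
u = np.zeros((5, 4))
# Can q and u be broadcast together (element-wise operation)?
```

No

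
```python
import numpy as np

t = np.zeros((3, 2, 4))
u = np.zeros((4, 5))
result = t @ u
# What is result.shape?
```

(3, 2, 5)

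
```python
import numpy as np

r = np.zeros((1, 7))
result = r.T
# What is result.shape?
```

(7, 1)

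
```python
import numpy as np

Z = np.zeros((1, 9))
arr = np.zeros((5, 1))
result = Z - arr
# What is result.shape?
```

(5, 9)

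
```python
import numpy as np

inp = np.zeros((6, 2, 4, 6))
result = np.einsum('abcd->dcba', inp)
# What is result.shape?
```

(6, 4, 2, 6)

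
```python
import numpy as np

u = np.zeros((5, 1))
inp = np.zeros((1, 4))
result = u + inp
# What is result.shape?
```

(5, 4)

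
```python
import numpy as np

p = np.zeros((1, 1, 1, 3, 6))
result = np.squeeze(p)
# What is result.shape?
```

(3, 6)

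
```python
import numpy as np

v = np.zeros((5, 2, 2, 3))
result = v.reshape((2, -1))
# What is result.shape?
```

(2, 30)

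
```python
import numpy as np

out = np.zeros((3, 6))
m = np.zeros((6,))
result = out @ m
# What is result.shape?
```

(3,)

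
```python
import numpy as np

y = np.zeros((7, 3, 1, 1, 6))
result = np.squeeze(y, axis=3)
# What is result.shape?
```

(7, 3, 1, 6)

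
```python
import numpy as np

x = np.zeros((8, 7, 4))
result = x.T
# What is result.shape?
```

(4, 7, 8)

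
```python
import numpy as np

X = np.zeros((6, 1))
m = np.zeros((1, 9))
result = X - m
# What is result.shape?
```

(6, 9)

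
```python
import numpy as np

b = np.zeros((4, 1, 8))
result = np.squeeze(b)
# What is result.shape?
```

(4, 8)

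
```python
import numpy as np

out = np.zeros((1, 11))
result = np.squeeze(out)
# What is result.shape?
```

(11,)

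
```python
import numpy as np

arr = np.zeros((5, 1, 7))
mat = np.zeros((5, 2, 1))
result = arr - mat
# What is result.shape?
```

(5, 2, 7)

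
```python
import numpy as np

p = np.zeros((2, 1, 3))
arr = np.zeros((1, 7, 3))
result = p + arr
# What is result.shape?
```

(2, 7, 3)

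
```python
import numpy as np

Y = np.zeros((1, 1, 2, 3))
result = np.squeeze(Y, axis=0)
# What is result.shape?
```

(1, 2, 3)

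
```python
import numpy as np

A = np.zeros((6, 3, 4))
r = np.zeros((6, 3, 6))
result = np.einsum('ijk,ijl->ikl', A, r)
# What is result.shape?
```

(6, 4, 6)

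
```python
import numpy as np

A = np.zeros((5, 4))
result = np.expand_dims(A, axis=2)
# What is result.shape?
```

(5, 4, 1)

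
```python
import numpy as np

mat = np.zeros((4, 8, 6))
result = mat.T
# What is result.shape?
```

(6, 8, 4)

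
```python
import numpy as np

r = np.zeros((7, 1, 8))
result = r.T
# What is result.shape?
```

(8, 1, 7)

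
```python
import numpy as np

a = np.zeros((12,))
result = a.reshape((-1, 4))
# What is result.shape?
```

(3, 4)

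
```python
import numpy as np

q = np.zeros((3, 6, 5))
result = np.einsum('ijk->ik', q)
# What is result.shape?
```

(3, 5)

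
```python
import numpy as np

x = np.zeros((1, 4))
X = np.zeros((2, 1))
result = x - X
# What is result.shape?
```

(2, 4)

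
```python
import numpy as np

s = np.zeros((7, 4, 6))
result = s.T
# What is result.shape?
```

(6, 4, 7)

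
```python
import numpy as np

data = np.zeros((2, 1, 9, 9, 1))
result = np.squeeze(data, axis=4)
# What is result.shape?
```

(2, 1, 9, 9)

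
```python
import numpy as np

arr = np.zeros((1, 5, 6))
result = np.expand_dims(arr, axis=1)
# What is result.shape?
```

(1, 1, 5, 6)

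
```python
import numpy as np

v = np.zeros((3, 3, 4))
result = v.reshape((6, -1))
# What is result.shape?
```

(6, 6)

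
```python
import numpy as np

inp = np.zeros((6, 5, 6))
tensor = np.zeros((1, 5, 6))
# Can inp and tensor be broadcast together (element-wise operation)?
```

Yes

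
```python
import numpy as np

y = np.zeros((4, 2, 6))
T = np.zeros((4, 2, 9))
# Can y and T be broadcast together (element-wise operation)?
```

No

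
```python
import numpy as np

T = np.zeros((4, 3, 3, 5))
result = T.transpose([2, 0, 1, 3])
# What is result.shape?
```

(3, 4, 3, 5)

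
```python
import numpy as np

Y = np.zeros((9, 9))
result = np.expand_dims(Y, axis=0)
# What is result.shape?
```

(1, 9, 9)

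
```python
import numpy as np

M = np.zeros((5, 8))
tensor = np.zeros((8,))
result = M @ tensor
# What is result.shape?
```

(5,)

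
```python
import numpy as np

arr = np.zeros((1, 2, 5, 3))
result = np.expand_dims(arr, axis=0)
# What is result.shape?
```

(1, 1, 2, 5, 3)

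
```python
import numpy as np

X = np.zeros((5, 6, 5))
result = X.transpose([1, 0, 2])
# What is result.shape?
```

(6, 5, 5)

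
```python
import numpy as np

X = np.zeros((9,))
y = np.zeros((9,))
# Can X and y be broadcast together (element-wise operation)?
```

Yes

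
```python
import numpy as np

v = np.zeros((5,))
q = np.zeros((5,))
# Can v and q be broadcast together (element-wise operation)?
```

Yes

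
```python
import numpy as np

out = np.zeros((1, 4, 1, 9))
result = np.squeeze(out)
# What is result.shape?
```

(4, 9)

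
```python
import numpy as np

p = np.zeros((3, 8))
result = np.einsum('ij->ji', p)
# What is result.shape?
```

(8, 3)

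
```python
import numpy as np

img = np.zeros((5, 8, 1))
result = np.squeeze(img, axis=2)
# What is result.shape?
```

(5, 8)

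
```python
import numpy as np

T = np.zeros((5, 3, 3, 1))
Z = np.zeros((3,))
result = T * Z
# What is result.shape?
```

(5, 3, 3, 3)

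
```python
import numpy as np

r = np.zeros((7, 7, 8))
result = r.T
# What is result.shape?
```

(8, 7, 7)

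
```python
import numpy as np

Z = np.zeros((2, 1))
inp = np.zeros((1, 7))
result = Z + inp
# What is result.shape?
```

(2, 7)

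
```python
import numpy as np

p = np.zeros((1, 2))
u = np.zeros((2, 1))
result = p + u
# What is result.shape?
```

(2, 2)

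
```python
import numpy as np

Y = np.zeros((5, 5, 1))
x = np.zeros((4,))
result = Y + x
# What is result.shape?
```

(5, 5, 4)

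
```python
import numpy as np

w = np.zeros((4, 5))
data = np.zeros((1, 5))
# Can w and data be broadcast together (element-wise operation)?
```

Yes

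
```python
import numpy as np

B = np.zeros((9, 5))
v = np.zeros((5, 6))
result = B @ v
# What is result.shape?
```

(9, 6)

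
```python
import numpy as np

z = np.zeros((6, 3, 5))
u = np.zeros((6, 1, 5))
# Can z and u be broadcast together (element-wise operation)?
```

Yes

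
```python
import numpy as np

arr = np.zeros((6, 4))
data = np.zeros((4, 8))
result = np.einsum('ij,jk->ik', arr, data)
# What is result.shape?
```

(6, 8)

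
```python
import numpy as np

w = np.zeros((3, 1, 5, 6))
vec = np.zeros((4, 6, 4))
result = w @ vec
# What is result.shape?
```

(3, 4, 5, 4)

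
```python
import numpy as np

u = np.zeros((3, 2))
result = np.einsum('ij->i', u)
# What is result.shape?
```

(3,)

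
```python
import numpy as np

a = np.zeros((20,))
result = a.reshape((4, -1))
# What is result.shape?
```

(4, 5)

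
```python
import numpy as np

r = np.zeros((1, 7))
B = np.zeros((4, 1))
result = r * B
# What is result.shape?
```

(4, 7)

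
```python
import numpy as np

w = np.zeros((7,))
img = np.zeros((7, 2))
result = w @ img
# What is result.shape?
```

(2,)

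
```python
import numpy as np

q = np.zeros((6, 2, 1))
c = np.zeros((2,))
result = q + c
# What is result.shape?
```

(6, 2, 2)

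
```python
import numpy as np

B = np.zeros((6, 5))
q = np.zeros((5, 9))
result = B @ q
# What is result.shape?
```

(6, 9)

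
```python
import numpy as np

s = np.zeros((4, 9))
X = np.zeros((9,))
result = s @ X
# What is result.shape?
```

(4,)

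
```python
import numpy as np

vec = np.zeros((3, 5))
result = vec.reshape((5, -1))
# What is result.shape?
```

(5, 3)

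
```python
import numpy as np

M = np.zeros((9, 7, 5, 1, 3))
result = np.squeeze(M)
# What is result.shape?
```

(9, 7, 5, 3)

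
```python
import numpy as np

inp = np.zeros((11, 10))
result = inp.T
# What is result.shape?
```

(10, 11)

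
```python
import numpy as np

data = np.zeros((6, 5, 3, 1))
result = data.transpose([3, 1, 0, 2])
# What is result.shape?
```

(1, 5, 6, 3)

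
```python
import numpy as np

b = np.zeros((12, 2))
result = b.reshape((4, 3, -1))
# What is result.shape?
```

(4, 3, 2)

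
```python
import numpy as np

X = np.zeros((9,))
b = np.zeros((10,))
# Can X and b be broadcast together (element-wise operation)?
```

No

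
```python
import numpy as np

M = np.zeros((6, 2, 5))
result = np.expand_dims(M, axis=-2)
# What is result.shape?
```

(6, 2, 1, 5)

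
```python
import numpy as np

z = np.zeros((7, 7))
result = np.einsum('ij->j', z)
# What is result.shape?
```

(7,)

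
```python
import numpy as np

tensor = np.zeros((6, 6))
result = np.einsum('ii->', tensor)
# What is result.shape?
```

()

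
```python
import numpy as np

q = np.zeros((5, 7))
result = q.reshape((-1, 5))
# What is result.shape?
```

(7, 5)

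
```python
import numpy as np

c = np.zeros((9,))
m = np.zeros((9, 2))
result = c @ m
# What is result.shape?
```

(2,)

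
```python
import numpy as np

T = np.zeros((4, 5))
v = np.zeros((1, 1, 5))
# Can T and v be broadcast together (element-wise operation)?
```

Yes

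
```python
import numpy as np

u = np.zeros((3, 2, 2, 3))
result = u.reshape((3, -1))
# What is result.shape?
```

(3, 12)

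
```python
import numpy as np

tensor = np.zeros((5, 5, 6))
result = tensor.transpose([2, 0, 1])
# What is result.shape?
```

(6, 5, 5)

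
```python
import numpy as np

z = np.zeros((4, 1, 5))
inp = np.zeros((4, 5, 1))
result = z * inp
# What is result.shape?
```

(4, 5, 5)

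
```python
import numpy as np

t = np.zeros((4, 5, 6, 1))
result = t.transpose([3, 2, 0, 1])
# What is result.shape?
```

(1, 6, 4, 5)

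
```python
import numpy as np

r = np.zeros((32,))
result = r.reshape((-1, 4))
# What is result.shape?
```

(8, 4)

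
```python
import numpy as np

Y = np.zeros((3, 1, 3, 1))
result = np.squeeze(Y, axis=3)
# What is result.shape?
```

(3, 1, 3)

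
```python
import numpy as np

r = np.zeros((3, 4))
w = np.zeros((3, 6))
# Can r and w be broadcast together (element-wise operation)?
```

No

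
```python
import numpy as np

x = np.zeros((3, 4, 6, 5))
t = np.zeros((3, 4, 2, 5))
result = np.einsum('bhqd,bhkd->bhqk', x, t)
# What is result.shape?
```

(3, 4, 6, 2)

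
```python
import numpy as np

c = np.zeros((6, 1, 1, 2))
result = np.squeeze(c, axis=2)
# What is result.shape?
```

(6, 1, 2)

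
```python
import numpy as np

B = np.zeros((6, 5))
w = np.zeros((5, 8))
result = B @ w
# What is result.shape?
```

(6, 8)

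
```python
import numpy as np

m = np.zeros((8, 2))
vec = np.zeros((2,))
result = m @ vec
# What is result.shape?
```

(8,)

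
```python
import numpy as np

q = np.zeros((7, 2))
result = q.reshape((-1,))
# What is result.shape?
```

(14,)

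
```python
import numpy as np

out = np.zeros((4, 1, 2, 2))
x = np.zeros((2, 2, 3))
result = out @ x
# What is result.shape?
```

(4, 2, 2, 3)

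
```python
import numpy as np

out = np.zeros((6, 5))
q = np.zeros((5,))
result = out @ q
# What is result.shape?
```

(6,)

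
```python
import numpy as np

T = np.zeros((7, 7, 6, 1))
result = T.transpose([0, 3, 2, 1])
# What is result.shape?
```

(7, 1, 6, 7)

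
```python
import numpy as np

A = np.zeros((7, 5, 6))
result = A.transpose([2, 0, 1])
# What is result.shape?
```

(6, 7, 5)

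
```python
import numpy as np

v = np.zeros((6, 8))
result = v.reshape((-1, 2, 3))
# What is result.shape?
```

(8, 2, 3)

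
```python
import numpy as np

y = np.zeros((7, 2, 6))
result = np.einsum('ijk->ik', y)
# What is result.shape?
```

(7, 6)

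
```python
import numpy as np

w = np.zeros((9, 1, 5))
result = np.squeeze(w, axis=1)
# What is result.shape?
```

(9, 5)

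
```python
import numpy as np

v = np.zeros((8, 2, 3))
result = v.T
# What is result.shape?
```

(3, 2, 8)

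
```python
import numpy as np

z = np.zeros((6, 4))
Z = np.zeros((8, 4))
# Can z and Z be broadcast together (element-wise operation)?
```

No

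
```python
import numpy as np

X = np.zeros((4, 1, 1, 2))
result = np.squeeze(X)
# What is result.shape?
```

(4, 2)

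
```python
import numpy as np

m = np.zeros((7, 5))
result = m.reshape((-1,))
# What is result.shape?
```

(35,)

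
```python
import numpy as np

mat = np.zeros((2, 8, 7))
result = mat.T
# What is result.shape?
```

(7, 8, 2)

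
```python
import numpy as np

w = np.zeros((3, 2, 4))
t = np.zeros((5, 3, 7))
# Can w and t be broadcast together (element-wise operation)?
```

No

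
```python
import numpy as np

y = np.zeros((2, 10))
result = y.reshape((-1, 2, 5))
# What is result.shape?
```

(2, 2, 5)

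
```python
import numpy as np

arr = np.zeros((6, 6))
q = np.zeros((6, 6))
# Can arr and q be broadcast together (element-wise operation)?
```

Yes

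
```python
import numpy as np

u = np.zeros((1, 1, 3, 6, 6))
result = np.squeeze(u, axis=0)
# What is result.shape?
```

(1, 3, 6, 6)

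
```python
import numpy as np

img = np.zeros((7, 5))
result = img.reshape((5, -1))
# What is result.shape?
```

(5, 7)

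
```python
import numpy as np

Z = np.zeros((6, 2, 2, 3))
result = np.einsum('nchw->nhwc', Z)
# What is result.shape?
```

(6, 2, 3, 2)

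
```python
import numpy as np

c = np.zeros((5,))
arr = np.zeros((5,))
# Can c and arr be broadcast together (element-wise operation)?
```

Yes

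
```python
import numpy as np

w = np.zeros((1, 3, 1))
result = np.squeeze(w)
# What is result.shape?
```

(3,)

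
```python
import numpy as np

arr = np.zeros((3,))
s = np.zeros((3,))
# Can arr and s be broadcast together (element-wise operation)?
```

Yes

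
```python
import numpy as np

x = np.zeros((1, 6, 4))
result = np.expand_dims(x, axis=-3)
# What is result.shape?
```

(1, 1, 6, 4)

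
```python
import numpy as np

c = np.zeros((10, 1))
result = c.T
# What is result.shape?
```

(1, 10)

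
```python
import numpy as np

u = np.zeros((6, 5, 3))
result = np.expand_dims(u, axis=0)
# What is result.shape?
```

(1, 6, 5, 3)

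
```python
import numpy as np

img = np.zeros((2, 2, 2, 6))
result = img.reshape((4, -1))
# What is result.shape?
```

(4, 12)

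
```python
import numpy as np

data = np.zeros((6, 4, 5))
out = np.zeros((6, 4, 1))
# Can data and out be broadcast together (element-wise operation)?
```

Yes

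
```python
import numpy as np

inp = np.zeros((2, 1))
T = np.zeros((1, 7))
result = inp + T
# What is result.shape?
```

(2, 7)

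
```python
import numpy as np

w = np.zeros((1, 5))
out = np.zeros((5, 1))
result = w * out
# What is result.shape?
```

(5, 5)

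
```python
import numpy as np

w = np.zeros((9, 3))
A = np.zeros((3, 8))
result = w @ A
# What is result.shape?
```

(9, 8)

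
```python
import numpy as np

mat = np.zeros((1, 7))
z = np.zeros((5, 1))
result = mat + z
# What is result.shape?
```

(5, 7)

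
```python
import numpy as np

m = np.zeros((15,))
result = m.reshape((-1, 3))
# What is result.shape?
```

(5, 3)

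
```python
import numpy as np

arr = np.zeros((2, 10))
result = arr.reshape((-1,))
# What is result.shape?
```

(20,)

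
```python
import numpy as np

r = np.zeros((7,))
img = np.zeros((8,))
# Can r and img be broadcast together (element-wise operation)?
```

No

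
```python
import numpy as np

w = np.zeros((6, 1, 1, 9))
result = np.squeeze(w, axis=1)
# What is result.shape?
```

(6, 1, 9)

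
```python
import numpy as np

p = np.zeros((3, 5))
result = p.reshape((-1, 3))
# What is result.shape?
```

(5, 3)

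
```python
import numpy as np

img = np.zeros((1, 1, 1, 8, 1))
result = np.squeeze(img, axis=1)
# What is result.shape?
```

(1, 1, 8, 1)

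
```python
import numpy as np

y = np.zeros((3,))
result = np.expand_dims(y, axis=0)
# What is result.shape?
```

(1, 3)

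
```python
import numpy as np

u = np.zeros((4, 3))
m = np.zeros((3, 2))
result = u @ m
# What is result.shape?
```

(4, 2)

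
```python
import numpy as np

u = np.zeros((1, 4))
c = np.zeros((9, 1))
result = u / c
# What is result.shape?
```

(9, 4)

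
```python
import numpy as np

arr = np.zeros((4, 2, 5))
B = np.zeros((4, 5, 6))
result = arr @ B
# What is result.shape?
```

(4, 2, 6)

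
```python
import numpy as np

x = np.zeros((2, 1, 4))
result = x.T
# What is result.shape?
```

(4, 1, 2)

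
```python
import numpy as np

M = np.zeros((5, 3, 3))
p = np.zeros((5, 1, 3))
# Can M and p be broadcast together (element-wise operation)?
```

Yes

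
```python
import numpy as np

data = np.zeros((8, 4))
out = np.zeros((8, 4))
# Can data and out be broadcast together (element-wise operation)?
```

Yes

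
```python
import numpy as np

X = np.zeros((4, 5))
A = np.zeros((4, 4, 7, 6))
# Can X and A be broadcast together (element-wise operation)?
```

No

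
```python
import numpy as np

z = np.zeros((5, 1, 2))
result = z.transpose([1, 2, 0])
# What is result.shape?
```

(1, 2, 5)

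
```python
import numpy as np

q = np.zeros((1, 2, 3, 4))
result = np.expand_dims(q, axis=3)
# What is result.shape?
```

(1, 2, 3, 1, 4)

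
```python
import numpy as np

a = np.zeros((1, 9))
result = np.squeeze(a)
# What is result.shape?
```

(9,)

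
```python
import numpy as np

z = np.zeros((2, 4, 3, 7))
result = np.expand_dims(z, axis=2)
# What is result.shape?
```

(2, 4, 1, 3, 7)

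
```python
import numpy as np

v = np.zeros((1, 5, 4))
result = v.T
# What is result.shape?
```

(4, 5, 1)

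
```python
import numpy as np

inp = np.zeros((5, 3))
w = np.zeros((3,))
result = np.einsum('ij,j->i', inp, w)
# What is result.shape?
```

(5,)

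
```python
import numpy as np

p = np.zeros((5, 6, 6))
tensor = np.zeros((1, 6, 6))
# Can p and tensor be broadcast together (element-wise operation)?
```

Yes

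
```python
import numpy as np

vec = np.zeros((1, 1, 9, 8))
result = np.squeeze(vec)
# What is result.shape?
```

(9, 8)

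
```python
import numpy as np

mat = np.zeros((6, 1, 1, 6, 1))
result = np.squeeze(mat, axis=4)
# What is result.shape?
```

(6, 1, 1, 6)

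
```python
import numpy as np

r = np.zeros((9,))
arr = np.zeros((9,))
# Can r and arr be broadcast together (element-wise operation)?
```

Yes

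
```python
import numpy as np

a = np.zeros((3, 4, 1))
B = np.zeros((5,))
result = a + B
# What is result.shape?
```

(3, 4, 5)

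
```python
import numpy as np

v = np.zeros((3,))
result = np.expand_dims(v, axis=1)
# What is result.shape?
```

(3, 1)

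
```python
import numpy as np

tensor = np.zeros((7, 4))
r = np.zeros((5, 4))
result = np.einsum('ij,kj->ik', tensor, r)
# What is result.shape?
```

(7, 5)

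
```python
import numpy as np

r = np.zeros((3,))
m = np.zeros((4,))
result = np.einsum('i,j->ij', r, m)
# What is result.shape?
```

(3, 4)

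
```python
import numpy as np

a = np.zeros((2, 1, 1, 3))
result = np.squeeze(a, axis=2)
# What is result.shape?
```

(2, 1, 3)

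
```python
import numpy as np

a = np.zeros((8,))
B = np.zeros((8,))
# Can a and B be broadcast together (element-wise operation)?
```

Yes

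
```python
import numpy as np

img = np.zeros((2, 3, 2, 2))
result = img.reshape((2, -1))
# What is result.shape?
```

(2, 12)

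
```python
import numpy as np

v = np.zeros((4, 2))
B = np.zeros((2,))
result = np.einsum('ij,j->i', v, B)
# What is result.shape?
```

(4,)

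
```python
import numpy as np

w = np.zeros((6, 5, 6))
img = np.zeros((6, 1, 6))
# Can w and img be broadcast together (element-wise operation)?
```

Yes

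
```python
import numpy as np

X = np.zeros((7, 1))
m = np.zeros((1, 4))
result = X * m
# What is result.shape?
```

(7, 4)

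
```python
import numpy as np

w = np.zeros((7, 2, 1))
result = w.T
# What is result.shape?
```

(1, 2, 7)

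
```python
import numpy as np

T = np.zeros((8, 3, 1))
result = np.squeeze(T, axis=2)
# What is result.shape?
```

(8, 3)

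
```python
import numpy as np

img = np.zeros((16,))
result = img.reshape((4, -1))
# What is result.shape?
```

(4, 4)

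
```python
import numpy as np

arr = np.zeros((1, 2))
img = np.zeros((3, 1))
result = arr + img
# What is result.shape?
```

(3, 2)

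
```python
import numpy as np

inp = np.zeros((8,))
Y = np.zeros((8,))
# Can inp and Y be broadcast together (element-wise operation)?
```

Yes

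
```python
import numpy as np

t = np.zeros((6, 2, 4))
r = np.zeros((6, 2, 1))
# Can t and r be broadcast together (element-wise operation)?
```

Yes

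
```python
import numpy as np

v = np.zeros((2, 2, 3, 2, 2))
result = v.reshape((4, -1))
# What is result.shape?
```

(4, 12)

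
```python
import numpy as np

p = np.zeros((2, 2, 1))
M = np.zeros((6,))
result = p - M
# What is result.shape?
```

(2, 2, 6)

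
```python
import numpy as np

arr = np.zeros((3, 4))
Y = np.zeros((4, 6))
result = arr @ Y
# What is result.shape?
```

(3, 6)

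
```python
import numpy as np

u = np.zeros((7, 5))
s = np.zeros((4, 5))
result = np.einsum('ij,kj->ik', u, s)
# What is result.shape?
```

(7, 4)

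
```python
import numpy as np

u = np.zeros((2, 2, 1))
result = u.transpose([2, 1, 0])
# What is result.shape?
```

(1, 2, 2)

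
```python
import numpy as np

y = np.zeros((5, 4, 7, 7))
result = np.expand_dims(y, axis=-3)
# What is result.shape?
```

(5, 4, 1, 7, 7)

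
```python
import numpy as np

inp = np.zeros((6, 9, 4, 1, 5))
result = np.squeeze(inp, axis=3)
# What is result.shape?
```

(6, 9, 4, 5)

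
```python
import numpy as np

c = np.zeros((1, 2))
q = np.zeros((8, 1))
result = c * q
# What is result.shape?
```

(8, 2)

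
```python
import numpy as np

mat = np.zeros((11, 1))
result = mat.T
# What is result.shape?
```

(1, 11)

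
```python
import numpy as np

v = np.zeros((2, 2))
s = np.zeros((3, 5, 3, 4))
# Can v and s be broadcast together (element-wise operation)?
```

No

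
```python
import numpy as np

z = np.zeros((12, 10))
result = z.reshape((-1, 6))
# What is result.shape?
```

(20, 6)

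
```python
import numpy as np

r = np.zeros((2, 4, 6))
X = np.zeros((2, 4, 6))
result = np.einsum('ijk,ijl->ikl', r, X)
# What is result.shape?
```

(2, 6, 6)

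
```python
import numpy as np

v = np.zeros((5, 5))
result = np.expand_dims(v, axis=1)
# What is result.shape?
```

(5, 1, 5)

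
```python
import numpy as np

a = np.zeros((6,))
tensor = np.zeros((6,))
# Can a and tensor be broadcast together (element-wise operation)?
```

Yes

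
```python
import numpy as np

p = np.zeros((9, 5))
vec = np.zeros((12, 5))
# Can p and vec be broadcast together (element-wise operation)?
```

No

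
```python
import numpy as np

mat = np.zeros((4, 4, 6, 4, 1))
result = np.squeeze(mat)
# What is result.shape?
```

(4, 4, 6, 4)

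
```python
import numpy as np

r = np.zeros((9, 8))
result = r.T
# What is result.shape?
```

(8, 9)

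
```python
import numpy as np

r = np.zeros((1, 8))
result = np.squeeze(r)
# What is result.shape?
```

(8,)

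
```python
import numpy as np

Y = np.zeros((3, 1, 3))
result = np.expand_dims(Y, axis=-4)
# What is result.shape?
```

(1, 3, 1, 3)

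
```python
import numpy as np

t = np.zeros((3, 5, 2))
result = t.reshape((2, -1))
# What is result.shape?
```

(2, 15)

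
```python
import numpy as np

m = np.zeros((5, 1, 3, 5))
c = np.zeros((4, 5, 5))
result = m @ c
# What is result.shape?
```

(5, 4, 3, 5)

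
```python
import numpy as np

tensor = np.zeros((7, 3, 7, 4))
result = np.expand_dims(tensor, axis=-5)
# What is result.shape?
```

(1, 7, 3, 7, 4)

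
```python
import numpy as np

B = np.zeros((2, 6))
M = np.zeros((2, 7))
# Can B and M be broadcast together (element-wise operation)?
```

No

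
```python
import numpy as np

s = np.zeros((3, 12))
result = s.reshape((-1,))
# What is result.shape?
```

(36,)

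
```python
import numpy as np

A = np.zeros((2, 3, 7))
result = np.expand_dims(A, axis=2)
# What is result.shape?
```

(2, 3, 1, 7)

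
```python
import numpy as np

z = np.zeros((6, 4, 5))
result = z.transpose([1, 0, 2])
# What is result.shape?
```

(4, 6, 5)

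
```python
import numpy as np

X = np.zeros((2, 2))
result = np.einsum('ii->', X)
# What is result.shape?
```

()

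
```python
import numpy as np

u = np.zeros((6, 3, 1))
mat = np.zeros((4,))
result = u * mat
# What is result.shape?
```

(6, 3, 4)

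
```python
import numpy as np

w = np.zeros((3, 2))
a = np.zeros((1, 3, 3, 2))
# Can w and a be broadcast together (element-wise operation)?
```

Yes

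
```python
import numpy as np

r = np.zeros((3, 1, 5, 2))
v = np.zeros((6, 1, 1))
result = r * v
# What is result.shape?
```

(3, 6, 5, 2)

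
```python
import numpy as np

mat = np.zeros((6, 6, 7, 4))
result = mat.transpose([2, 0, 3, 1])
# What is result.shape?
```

(7, 6, 4, 6)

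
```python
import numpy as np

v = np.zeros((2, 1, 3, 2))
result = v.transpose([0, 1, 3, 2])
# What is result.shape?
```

(2, 1, 2, 3)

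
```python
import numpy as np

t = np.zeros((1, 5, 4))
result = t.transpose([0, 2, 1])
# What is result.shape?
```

(1, 4, 5)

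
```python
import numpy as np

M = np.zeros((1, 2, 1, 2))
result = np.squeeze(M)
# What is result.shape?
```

(2, 2)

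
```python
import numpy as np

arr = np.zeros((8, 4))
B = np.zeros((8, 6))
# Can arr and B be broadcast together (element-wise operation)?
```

No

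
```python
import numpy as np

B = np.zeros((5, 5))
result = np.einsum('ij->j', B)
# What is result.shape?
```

(5,)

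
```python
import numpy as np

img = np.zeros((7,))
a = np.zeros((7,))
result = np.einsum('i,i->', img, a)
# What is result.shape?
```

()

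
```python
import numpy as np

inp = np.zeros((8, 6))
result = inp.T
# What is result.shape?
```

(6, 8)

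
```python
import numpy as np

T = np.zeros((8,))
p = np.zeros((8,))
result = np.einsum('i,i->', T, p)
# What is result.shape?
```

()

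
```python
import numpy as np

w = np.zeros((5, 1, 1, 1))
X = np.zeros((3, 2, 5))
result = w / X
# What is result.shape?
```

(5, 3, 2, 5)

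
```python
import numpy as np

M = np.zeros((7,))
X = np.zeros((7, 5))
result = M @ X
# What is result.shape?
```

(5,)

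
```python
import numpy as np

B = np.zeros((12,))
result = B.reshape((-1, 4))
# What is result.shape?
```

(3, 4)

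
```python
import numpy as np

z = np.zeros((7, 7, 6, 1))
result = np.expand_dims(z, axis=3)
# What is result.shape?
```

(7, 7, 6, 1, 1)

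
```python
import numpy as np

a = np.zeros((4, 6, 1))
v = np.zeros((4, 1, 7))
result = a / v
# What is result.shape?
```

(4, 6, 7)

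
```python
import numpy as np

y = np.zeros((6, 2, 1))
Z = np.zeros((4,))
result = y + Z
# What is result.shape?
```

(6, 2, 4)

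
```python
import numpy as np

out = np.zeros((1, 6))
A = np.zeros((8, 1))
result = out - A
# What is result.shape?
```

(8, 6)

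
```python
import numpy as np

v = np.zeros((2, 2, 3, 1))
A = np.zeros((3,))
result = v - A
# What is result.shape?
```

(2, 2, 3, 3)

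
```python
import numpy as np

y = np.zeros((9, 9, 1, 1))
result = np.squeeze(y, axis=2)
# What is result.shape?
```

(9, 9, 1)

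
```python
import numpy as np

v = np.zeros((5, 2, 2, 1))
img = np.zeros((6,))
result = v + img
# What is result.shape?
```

(5, 2, 2, 6)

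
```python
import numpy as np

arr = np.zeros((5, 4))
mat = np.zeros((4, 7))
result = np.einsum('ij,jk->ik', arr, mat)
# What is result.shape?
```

(5, 7)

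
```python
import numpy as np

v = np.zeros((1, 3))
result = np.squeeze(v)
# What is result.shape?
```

(3,)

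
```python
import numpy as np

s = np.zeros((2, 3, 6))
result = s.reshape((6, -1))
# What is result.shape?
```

(6, 6)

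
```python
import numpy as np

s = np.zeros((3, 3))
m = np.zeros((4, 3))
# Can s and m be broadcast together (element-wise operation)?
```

No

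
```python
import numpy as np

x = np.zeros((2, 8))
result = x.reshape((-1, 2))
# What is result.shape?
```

(8, 2)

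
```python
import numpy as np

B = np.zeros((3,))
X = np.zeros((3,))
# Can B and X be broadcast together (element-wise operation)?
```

Yes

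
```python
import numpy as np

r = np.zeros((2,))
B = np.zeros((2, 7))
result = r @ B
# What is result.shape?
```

(7,)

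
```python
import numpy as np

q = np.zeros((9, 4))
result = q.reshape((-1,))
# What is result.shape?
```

(36,)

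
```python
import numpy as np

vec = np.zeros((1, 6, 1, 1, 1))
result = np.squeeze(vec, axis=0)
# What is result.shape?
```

(6, 1, 1, 1)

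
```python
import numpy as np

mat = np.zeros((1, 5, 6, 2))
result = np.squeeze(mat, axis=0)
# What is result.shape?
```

(5, 6, 2)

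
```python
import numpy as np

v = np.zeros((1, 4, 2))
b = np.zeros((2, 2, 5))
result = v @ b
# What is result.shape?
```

(2, 4, 5)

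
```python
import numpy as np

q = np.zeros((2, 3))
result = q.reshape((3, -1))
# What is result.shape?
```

(3, 2)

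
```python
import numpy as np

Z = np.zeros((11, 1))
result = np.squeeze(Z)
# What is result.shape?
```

(11,)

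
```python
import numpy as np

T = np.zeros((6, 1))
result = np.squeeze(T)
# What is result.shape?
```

(6,)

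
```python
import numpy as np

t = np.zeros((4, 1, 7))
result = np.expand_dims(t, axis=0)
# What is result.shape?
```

(1, 4, 1, 7)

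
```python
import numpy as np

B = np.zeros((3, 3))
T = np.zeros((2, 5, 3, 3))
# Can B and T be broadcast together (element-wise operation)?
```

Yes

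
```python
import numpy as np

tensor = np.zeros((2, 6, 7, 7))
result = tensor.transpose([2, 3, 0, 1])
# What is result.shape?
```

(7, 7, 2, 6)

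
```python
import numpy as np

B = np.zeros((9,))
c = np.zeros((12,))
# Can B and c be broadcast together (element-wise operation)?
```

No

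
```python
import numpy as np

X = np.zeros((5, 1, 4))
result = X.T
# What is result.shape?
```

(4, 1, 5)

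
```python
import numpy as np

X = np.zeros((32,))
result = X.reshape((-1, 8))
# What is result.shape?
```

(4, 8)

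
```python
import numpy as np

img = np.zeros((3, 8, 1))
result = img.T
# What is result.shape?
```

(1, 8, 3)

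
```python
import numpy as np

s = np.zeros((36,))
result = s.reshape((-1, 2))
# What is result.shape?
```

(18, 2)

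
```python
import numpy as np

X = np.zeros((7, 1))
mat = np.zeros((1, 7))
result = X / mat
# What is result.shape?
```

(7, 7)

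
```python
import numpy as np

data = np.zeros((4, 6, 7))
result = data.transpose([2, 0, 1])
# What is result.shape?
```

(7, 4, 6)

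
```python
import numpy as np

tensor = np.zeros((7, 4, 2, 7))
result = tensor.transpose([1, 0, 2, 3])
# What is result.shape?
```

(4, 7, 2, 7)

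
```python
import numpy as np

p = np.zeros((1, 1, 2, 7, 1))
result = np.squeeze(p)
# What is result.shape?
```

(2, 7)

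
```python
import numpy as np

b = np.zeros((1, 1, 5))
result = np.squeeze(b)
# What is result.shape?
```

(5,)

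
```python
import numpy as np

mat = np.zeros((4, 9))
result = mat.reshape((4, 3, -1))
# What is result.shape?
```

(4, 3, 3)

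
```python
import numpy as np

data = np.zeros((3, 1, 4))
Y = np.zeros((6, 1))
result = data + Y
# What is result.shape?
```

(3, 6, 4)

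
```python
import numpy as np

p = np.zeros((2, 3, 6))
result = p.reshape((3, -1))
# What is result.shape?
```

(3, 12)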